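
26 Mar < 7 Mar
False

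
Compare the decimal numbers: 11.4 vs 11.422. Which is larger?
11.422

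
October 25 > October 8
True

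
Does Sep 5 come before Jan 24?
No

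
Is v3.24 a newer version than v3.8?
Yes. Version numbers are compared segment by segment as integers, not as decimals: minor version 24 > 8, so v3.24 > v3.8 (even though the decimal 3.24 < 3.8).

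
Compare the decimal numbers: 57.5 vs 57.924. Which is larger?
57.924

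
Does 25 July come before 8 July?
No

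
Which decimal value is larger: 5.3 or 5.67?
5.67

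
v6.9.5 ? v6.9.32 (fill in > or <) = <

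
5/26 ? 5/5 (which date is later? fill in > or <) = >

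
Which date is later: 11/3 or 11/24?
11/24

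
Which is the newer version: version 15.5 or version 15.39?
version 15.39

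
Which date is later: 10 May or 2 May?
10 May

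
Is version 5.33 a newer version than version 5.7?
Yes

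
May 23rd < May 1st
False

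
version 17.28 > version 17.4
True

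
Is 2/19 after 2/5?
Yes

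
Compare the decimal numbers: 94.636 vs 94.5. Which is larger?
94.636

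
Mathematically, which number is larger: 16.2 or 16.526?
16.526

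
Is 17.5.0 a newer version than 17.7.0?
No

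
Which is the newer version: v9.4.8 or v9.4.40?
v9.4.40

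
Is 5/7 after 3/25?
Yes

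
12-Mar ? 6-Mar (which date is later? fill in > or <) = >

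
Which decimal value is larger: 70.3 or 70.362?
70.362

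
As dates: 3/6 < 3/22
True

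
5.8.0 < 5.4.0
False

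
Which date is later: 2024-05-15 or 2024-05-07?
2024-05-15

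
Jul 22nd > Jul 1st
True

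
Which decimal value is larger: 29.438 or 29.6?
29.6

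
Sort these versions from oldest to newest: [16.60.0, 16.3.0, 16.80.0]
[16.3.0, 16.60.0, 16.80.0]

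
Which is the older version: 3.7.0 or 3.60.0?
3.7.0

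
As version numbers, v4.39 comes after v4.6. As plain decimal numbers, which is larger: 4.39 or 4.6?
4.6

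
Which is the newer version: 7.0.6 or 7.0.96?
7.0.96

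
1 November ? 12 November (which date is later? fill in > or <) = <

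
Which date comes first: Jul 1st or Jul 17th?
Jul 1st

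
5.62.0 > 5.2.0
True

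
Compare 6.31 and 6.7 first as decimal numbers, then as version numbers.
As decimals: 6.31 < 6.7. As versions: v6.31 > v6.7 (minor version 31 > 7).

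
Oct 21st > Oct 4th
True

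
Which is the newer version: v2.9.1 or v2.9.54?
v2.9.54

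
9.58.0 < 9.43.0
False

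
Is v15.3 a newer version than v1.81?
Yes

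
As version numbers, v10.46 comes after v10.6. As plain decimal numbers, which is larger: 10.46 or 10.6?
10.6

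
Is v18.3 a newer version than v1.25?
Yes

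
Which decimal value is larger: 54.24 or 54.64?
54.64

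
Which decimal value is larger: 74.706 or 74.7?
74.706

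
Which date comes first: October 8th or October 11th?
October 8th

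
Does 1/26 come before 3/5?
Yes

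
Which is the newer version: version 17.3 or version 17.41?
version 17.41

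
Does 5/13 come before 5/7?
No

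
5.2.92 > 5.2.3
True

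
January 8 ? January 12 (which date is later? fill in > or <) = <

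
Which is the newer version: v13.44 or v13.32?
v13.44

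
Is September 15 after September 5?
Yes. Day 15 comes after day 5 in September — this is a date comparison, not a decimal one (the decimal 9.15 would be smaller than 9.5).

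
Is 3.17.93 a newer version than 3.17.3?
Yes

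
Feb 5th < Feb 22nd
True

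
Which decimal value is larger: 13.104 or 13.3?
13.3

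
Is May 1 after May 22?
No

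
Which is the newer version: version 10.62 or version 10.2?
version 10.62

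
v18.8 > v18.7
True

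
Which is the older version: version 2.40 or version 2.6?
version 2.6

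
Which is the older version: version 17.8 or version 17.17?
version 17.8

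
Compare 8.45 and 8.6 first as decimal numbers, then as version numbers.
As decimals: 8.45 < 8.6. As versions: v8.45 > v8.6 (minor version 45 > 6).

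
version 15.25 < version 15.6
False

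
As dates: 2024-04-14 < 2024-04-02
False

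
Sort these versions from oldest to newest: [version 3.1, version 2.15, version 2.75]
[version 2.15, version 2.75, version 3.1]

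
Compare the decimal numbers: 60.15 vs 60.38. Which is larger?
60.38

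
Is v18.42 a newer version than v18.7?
Yes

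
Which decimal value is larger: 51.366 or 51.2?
51.366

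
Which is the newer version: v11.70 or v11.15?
v11.70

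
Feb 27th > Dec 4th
False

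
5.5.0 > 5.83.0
False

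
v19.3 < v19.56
True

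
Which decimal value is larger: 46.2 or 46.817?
46.817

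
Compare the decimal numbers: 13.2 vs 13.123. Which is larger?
13.2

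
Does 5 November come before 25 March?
No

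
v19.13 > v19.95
False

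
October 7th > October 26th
False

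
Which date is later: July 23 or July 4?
July 23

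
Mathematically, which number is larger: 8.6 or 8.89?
8.89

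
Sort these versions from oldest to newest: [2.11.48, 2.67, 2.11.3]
[2.11.3, 2.11.48, 2.67]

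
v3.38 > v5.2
False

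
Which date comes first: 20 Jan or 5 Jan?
5 Jan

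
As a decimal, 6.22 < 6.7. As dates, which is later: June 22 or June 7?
June 22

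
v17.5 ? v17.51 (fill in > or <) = <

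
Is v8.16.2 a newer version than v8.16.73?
No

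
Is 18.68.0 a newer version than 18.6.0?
Yes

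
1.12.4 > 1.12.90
False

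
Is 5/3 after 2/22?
Yes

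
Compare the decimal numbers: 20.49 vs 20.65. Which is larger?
20.65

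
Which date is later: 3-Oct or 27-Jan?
3-Oct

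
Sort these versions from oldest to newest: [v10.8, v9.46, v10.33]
[v9.46, v10.8, v10.33]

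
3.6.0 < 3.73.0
True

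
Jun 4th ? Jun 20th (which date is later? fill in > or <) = <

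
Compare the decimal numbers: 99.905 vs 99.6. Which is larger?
99.905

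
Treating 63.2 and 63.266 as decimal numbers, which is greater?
63.266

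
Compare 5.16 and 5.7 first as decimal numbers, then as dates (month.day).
As decimals: 5.16 < 5.7. As dates: 5/16 is later than 5/7 (day 16 > day 7).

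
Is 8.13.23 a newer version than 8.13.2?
Yes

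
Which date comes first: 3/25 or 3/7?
3/7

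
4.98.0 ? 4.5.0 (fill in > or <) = >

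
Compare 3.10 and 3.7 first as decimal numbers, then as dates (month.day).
As decimals: 3.10 < 3.7. As dates: 3/10 is later than 3/7 (day 10 > day 7).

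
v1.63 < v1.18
False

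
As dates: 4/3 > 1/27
True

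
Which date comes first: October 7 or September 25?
September 25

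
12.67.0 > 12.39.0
True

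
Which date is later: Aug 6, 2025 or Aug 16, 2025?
Aug 16, 2025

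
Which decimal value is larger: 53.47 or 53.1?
53.47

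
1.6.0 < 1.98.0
True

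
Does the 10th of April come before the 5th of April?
No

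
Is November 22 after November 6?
Yes. Day 22 comes after day 6 in November — this is a date comparison, not a decimal one (the decimal 11.22 would be smaller than 11.6).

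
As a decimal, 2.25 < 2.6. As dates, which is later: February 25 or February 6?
February 25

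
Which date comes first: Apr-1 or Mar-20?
Mar-20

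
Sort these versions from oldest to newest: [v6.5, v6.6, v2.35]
[v2.35, v6.5, v6.6]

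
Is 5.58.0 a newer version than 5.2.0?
Yes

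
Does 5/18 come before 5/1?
No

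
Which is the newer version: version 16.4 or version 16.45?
version 16.45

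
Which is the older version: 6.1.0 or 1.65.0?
1.65.0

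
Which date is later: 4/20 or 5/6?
5/6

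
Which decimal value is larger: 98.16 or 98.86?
98.86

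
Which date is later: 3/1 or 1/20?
3/1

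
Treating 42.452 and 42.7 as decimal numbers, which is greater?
42.7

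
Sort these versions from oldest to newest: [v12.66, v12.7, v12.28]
[v12.7, v12.28, v12.66]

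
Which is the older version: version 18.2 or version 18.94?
version 18.2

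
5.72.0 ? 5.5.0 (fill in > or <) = >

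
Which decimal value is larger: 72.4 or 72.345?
72.4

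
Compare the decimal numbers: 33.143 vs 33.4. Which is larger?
33.4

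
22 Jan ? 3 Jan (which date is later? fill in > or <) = >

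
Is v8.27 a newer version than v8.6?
Yes. Version numbers are compared segment by segment as integers, not as decimals: minor version 27 > 6, so v8.27 > v8.6 (even though the decimal 8.27 < 8.6).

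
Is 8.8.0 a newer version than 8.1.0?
Yes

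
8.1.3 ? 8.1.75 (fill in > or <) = <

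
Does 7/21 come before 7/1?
No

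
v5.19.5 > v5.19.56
False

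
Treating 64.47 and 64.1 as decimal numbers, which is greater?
64.47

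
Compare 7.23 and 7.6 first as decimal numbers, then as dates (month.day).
As decimals: 7.23 < 7.6. As dates: 7/23 is later than 7/6 (day 23 > day 6).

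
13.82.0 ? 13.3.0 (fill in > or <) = >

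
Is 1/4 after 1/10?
No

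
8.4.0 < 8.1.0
False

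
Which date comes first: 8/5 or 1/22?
1/22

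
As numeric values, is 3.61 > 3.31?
True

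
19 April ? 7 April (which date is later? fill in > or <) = >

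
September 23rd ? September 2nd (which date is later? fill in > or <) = >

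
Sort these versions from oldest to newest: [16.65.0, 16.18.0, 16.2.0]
[16.2.0, 16.18.0, 16.65.0]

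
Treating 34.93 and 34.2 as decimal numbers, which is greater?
34.93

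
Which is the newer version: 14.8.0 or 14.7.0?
14.8.0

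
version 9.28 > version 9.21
True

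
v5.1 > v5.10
False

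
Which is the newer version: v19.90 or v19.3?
v19.90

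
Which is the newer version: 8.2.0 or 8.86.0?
8.86.0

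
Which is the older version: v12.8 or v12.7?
v12.7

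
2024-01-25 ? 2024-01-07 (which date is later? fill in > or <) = >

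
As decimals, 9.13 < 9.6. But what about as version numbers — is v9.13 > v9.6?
True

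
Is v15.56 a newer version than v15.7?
Yes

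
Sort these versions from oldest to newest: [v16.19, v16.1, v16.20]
[v16.1, v16.19, v16.20]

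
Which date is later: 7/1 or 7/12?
7/12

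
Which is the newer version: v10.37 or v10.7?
v10.37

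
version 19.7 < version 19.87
True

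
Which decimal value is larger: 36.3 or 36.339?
36.339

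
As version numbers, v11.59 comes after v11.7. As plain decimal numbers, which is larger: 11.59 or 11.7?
11.7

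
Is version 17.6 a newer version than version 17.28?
No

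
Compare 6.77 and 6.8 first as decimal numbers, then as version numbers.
As decimals: 6.77 < 6.8. As versions: v6.77 > v6.8 (minor version 77 > 8).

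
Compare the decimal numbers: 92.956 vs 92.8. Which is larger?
92.956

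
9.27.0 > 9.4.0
True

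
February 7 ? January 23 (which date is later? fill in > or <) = >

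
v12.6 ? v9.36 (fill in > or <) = >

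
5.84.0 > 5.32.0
True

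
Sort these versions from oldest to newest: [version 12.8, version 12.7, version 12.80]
[version 12.7, version 12.8, version 12.80]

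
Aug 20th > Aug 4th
True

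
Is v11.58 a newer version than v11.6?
Yes. Version numbers are compared segment by segment as integers, not as decimals: minor version 58 > 6, so v11.58 > v11.6 (even though the decimal 11.58 < 11.6).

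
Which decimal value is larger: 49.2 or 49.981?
49.981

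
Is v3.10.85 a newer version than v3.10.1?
Yes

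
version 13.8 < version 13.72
True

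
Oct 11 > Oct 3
True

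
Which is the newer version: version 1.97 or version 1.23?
version 1.97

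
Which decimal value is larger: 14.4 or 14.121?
14.4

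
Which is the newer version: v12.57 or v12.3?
v12.57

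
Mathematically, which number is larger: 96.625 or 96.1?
96.625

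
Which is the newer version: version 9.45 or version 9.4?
version 9.45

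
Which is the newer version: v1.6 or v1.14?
v1.14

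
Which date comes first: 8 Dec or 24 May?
24 May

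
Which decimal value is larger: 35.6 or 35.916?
35.916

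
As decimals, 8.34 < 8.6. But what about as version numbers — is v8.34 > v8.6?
True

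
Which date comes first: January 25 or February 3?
January 25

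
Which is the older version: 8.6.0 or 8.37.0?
8.6.0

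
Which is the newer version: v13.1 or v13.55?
v13.55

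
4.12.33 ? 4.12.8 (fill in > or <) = >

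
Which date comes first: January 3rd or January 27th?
January 3rd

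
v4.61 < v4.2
False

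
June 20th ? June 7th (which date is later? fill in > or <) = >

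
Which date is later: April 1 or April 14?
April 14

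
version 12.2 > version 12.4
False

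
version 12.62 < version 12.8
False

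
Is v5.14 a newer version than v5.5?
Yes. Version numbers are compared segment by segment as integers, not as decimals: minor version 14 > 5, so v5.14 > v5.5 (even though the decimal 5.14 < 5.5).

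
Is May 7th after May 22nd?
No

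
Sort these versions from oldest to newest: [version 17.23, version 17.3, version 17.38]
[version 17.3, version 17.23, version 17.38]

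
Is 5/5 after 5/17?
No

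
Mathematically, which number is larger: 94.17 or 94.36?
94.36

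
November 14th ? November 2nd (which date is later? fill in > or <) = >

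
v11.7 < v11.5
False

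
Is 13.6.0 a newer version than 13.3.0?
Yes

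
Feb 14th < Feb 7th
False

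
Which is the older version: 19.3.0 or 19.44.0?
19.3.0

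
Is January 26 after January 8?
Yes. Day 26 comes after day 8 in January — this is a date comparison, not a decimal one (the decimal 1.26 would be smaller than 1.8).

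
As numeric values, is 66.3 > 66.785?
False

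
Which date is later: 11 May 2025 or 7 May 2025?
11 May 2025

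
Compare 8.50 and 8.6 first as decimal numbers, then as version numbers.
As decimals: 8.50 < 8.6. As versions: v8.50 > v8.6 (minor version 50 > 6).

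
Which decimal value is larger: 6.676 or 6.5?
6.676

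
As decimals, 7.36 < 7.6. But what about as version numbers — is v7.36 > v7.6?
True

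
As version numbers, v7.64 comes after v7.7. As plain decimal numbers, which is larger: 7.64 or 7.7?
7.7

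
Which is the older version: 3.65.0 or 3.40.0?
3.40.0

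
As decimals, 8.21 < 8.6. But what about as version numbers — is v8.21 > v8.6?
True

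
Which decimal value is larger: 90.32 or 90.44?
90.44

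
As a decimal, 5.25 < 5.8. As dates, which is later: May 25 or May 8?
May 25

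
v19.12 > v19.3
True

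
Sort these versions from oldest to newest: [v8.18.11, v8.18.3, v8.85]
[v8.18.3, v8.18.11, v8.85]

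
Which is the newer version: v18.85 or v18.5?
v18.85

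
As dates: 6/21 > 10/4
False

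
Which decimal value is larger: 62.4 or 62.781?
62.781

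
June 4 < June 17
True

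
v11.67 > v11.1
True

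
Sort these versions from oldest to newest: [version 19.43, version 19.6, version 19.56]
[version 19.6, version 19.43, version 19.56]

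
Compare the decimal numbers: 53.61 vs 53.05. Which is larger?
53.61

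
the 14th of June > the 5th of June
True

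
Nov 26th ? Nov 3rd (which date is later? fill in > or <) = >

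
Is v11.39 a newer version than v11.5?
Yes. Version numbers are compared segment by segment as integers, not as decimals: minor version 39 > 5, so v11.39 > v11.5 (even though the decimal 11.39 < 11.5).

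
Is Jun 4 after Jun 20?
No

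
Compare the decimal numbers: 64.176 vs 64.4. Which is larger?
64.4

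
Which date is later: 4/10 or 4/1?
4/10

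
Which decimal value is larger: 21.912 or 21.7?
21.912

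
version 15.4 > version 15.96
False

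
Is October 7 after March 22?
Yes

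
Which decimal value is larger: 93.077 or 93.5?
93.5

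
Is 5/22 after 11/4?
No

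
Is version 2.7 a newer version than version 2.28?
No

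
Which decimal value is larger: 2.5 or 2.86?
2.86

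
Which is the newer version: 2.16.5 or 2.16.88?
2.16.88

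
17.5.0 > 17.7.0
False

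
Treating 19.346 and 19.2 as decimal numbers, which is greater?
19.346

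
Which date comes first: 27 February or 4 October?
27 February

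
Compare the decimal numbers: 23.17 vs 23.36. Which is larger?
23.36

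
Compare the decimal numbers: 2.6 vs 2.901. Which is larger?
2.901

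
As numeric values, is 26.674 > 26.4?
True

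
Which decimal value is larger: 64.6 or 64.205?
64.6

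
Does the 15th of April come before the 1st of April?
No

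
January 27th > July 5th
False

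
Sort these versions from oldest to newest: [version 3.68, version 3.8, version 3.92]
[version 3.8, version 3.68, version 3.92]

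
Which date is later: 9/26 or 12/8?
12/8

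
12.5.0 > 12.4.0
True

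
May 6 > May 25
False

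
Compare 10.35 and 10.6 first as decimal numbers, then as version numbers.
As decimals: 10.35 < 10.6. As versions: v10.35 > v10.6 (minor version 35 > 6).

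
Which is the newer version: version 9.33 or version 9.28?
version 9.33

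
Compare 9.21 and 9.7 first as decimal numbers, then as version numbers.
As decimals: 9.21 < 9.7. As versions: v9.21 > v9.7 (minor version 21 > 7).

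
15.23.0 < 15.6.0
False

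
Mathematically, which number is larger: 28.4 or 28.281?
28.4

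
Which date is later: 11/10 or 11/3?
11/10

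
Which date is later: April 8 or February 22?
April 8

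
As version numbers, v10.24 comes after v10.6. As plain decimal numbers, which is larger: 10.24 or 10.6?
10.6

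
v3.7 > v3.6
True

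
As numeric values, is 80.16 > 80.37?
False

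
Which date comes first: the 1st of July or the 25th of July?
the 1st of July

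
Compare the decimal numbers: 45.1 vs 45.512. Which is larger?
45.512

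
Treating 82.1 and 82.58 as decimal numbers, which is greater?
82.58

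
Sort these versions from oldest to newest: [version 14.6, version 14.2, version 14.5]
[version 14.2, version 14.5, version 14.6]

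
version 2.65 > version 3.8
False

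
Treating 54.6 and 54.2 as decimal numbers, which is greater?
54.6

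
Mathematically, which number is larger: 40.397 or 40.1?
40.397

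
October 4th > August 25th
True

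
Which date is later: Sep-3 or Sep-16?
Sep-16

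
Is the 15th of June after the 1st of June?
Yes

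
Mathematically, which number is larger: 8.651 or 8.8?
8.8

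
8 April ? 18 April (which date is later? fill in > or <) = <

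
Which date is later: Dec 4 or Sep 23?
Dec 4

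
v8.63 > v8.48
True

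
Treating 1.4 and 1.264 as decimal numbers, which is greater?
1.4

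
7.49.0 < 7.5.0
False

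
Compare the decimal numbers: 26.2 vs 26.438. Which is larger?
26.438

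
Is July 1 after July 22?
No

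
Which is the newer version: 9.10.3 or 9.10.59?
9.10.59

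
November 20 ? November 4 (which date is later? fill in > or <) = >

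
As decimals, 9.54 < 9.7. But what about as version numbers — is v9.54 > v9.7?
True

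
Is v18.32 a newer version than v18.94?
No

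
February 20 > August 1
False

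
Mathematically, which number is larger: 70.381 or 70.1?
70.381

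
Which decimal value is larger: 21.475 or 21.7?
21.7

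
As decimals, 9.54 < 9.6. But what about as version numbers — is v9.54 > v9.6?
True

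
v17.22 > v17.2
True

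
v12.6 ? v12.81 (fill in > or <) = <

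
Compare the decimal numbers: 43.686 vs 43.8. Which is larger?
43.8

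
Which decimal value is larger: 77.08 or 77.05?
77.08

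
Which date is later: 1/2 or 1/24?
1/24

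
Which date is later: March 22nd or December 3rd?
December 3rd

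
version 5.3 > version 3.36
True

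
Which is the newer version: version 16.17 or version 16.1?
version 16.17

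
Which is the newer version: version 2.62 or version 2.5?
version 2.62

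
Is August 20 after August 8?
Yes. Day 20 comes after day 8 in August — this is a date comparison, not a decimal one (the decimal 8.20 would be smaller than 8.8).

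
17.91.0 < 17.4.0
False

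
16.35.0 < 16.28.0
False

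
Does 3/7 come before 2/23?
No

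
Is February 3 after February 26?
No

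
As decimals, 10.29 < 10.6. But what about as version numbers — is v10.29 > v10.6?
True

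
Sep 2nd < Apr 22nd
False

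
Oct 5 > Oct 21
False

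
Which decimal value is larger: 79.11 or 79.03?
79.11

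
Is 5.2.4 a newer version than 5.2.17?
No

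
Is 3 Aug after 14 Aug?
No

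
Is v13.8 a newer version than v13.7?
Yes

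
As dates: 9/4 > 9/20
False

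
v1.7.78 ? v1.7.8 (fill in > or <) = >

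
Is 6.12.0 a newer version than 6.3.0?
Yes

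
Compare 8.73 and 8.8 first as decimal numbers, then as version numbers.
As decimals: 8.73 < 8.8. As versions: v8.73 > v8.8 (minor version 73 > 8).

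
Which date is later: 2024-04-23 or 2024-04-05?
2024-04-23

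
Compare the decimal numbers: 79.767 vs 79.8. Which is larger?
79.8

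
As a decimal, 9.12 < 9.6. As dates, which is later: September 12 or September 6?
September 12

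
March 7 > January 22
True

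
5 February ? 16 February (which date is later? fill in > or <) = <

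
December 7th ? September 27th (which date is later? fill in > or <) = >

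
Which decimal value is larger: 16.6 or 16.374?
16.6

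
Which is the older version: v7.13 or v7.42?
v7.13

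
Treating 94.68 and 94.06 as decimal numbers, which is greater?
94.68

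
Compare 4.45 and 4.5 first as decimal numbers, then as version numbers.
As decimals: 4.45 < 4.5. As versions: v4.45 > v4.5 (minor version 45 > 5).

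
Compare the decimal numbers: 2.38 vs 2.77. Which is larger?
2.77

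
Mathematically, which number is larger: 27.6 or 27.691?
27.691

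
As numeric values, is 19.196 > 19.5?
False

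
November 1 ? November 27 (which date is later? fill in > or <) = <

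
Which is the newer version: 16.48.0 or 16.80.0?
16.80.0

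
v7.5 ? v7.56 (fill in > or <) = <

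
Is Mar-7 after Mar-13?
No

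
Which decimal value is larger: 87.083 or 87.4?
87.4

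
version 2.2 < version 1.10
False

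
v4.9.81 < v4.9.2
False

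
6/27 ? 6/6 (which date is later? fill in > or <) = >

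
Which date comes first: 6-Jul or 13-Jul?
6-Jul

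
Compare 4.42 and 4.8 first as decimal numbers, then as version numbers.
As decimals: 4.42 < 4.8. As versions: v4.42 > v4.8 (minor version 42 > 8).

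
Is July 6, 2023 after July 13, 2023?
No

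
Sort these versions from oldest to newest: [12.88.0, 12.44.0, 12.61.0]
[12.44.0, 12.61.0, 12.88.0]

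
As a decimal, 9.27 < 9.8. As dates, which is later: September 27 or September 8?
September 27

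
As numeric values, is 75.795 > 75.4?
True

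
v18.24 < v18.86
True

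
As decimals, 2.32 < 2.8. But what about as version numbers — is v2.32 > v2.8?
True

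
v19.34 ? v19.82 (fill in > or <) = <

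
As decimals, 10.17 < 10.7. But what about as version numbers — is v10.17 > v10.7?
True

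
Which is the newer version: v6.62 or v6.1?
v6.62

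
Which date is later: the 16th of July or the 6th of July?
the 16th of July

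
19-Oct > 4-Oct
True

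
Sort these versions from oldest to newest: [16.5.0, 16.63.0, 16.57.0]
[16.5.0, 16.57.0, 16.63.0]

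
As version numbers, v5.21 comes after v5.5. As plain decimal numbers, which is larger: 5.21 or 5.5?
5.5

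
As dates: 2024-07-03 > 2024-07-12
False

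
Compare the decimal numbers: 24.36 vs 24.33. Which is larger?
24.36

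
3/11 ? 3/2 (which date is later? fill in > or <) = >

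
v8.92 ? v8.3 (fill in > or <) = >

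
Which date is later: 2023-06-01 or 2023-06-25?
2023-06-25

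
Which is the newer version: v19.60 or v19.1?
v19.60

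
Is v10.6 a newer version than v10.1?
Yes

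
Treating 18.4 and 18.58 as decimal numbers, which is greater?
18.58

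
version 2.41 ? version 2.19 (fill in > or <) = >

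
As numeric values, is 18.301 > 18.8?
False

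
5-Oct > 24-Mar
True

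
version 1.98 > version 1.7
True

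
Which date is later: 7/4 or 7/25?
7/25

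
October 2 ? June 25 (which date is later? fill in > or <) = >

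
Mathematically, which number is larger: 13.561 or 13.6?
13.6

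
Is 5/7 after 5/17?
No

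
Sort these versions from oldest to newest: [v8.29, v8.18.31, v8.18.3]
[v8.18.3, v8.18.31, v8.29]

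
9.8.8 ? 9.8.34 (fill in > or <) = <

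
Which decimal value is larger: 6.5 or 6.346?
6.5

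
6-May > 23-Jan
True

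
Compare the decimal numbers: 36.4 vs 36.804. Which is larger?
36.804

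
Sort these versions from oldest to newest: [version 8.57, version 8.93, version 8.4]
[version 8.4, version 8.57, version 8.93]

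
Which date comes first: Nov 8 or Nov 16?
Nov 8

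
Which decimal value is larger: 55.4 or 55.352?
55.4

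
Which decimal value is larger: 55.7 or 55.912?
55.912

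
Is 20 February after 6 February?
Yes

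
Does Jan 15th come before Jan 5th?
No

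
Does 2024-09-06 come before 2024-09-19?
Yes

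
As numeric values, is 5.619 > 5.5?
True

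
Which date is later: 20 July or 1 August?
1 August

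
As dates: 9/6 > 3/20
True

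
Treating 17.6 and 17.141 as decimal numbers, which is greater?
17.6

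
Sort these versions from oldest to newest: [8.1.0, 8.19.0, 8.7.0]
[8.1.0, 8.7.0, 8.19.0]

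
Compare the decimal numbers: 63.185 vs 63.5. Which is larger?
63.5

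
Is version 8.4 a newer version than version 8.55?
No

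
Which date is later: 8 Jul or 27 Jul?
27 Jul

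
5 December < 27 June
False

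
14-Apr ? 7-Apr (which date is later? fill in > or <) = >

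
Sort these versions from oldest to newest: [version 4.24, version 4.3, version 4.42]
[version 4.3, version 4.24, version 4.42]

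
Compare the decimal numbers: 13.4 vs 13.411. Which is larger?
13.411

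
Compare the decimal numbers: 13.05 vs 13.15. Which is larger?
13.15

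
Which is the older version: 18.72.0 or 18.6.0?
18.6.0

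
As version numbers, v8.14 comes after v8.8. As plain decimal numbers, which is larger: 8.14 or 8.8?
8.8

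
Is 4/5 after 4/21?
No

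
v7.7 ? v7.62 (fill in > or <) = <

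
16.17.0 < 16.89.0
True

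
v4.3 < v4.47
True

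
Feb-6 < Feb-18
True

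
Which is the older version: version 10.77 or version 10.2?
version 10.2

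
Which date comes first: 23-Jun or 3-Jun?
3-Jun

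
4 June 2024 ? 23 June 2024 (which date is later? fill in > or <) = <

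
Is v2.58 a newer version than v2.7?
Yes. Version numbers are compared segment by segment as integers, not as decimals: minor version 58 > 7, so v2.58 > v2.7 (even though the decimal 2.58 < 2.7).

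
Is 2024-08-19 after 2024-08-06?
Yes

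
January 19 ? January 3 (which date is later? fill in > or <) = >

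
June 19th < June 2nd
False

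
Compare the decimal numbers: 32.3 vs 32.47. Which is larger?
32.47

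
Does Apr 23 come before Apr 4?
No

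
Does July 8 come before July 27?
Yes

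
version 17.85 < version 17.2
False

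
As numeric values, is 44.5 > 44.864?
False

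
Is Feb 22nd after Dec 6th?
No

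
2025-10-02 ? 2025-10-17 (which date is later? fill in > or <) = <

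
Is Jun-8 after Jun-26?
No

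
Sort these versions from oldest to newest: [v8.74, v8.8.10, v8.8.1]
[v8.8.1, v8.8.10, v8.74]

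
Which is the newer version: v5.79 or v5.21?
v5.79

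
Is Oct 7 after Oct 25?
No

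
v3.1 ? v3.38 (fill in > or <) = <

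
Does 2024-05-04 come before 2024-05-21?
Yes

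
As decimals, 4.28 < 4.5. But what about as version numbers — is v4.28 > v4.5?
True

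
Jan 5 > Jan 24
False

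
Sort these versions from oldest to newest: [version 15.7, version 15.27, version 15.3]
[version 15.3, version 15.7, version 15.27]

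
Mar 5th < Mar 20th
True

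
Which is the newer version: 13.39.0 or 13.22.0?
13.39.0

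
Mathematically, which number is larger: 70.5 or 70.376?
70.5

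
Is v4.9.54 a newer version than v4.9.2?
Yes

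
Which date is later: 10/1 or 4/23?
10/1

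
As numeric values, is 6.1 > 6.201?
False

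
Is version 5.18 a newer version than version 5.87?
No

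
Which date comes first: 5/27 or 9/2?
5/27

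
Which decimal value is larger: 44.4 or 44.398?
44.4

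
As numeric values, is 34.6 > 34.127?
True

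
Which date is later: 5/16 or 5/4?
5/16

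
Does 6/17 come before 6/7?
No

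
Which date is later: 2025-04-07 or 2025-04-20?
2025-04-20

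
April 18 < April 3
False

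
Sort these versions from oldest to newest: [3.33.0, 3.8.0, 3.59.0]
[3.8.0, 3.33.0, 3.59.0]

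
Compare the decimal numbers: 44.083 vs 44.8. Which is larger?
44.8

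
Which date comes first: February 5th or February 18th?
February 5th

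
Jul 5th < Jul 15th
True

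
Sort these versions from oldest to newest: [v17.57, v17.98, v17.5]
[v17.5, v17.57, v17.98]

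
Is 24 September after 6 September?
Yes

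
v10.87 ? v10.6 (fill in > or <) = >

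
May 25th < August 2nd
True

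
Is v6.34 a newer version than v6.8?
Yes. Version numbers are compared segment by segment as integers, not as decimals: minor version 34 > 8, so v6.34 > v6.8 (even though the decimal 6.34 < 6.8).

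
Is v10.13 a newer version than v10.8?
Yes. Version numbers are compared segment by segment as integers, not as decimals: minor version 13 > 8, so v10.13 > v10.8 (even though the decimal 10.13 < 10.8).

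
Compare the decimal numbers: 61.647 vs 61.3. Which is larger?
61.647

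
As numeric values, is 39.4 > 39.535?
False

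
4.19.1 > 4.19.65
False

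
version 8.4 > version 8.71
False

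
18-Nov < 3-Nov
False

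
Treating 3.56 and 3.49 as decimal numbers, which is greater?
3.56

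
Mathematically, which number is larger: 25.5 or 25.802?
25.802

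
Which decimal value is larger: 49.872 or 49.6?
49.872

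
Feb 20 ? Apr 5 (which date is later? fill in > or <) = <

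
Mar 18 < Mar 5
False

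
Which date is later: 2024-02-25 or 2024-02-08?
2024-02-25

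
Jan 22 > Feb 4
False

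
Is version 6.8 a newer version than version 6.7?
Yes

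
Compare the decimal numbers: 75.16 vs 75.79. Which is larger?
75.79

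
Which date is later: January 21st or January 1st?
January 21st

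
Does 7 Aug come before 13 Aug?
Yes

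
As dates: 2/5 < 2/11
True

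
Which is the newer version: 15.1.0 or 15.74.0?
15.74.0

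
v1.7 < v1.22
True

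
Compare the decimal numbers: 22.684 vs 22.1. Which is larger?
22.684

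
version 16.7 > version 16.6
True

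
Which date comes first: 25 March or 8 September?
25 March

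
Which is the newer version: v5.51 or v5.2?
v5.51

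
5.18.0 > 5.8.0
True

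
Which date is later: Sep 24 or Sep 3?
Sep 24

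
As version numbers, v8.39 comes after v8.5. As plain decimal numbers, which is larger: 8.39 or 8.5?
8.5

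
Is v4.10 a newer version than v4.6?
Yes. Version numbers are compared segment by segment as integers, not as decimals: minor version 10 > 6, so v4.10 > v4.6 (even though the decimal 4.10 < 4.6).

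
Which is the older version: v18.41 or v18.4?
v18.4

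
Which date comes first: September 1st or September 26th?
September 1st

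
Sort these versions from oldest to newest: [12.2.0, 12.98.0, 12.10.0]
[12.2.0, 12.10.0, 12.98.0]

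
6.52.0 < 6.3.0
False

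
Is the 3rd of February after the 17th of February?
No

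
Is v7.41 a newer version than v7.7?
Yes. Version numbers are compared segment by segment as integers, not as decimals: minor version 41 > 7, so v7.41 > v7.7 (even though the decimal 7.41 < 7.7).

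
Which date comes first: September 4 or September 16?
September 4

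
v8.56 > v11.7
False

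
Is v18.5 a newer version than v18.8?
No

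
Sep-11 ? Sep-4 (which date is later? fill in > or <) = >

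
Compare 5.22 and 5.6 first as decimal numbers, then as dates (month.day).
As decimals: 5.22 < 5.6. As dates: 5/22 is later than 5/6 (day 22 > day 6).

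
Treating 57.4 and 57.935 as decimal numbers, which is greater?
57.935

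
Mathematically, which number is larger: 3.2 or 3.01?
3.2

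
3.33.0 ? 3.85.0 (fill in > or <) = <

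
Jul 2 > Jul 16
False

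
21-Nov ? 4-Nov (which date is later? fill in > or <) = >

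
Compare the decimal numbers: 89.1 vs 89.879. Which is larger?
89.879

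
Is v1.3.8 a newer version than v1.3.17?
No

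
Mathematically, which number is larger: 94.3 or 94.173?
94.3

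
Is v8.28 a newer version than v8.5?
Yes. Version numbers are compared segment by segment as integers, not as decimals: minor version 28 > 5, so v8.28 > v8.5 (even though the decimal 8.28 < 8.5).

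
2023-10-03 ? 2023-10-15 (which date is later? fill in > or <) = <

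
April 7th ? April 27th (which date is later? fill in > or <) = <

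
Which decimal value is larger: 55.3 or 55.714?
55.714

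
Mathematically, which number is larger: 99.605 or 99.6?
99.605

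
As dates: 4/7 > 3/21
True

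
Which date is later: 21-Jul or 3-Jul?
21-Jul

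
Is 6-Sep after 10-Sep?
No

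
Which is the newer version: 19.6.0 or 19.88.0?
19.88.0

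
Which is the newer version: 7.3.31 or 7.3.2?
7.3.31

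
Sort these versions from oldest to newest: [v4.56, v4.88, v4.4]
[v4.4, v4.56, v4.88]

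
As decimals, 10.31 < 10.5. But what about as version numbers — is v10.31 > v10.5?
True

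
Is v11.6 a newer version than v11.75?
No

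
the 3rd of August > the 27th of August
False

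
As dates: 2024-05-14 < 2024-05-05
False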